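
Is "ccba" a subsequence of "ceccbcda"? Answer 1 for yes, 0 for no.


Check if "ccba" is a subsequence of "ceccbcda"
Greedy scan:
  Position 0 ('c'): matches sub[0] = 'c'
  Position 1 ('e'): no match needed
  Position 2 ('c'): matches sub[1] = 'c'
  Position 3 ('c'): no match needed
  Position 4 ('b'): matches sub[2] = 'b'
  Position 5 ('c'): no match needed
  Position 6 ('d'): no match needed
  Position 7 ('a'): matches sub[3] = 'a'
All 4 characters matched => is a subsequence

1


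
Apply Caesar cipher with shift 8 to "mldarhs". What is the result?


Caesar cipher: shift "mldarhs" by 8
  'm' (pos 12) + 8 = pos 20 = 'u'
  'l' (pos 11) + 8 = pos 19 = 't'
  'd' (pos 3) + 8 = pos 11 = 'l'
  'a' (pos 0) + 8 = pos 8 = 'i'
  'r' (pos 17) + 8 = pos 25 = 'z'
  'h' (pos 7) + 8 = pos 15 = 'p'
  's' (pos 18) + 8 = pos 0 = 'a'
Result: utlizpa

utlizpa


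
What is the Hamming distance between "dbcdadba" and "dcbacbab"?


Comparing "dbcdadba" and "dcbacbab" position by position:
  Position 0: 'd' vs 'd' => same
  Position 1: 'b' vs 'c' => differ
  Position 2: 'c' vs 'b' => differ
  Position 3: 'd' vs 'a' => differ
  Position 4: 'a' vs 'c' => differ
  Position 5: 'd' vs 'b' => differ
  Position 6: 'b' vs 'a' => differ
  Position 7: 'a' vs 'b' => differ
Total differences (Hamming distance): 7

7


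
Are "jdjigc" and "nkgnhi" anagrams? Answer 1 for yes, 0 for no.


Strings: "jdjigc", "nkgnhi"
Sorted first:  cdgijj
Sorted second: ghiknn
Differ at position 0: 'c' vs 'g' => not anagrams

0


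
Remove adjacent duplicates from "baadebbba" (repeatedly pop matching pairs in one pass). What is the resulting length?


Input: baadebbba
Stack-based adjacent duplicate removal:
  Read 'b': push. Stack: b
  Read 'a': push. Stack: ba
  Read 'a': matches stack top 'a' => pop. Stack: b
  Read 'd': push. Stack: bd
  Read 'e': push. Stack: bde
  Read 'b': push. Stack: bdeb
  Read 'b': matches stack top 'b' => pop. Stack: bde
  Read 'b': push. Stack: bdeb
  Read 'a': push. Stack: bdeba
Final stack: "bdeba" (length 5)

5


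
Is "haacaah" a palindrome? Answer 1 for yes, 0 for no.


Input: haacaah
Reversed: haacaah
  Compare pos 0 ('h') with pos 6 ('h'): match
  Compare pos 1 ('a') with pos 5 ('a'): match
  Compare pos 2 ('a') with pos 4 ('a'): match
Result: palindrome

1


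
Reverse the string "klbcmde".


Input: klbcmde
Reading characters right to left:
  Position 6: 'e'
  Position 5: 'd'
  Position 4: 'm'
  Position 3: 'c'
  Position 2: 'b'
  Position 1: 'l'
  Position 0: 'k'
Reversed: edmcblk

edmcblk


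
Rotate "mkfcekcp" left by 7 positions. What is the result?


Input: "mkfcekcp", rotate left by 7
First 7 characters: "mkfcekc"
Remaining characters: "p"
Concatenate remaining + first: "p" + "mkfcekc" = "pmkfcekc"

pmkfcekc


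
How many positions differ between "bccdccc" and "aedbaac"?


Comparing "bccdccc" and "aedbaac" position by position:
  Position 0: 'b' vs 'a' => DIFFER
  Position 1: 'c' vs 'e' => DIFFER
  Position 2: 'c' vs 'd' => DIFFER
  Position 3: 'd' vs 'b' => DIFFER
  Position 4: 'c' vs 'a' => DIFFER
  Position 5: 'c' vs 'a' => DIFFER
  Position 6: 'c' vs 'c' => same
Positions that differ: 6

6


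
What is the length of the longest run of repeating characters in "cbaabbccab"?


Input: "cbaabbccab"
Scanning for longest run:
  Position 1 ('b'): new char, reset run to 1
  Position 2 ('a'): new char, reset run to 1
  Position 3 ('a'): continues run of 'a', length=2
  Position 4 ('b'): new char, reset run to 1
  Position 5 ('b'): continues run of 'b', length=2
  Position 6 ('c'): new char, reset run to 1
  Position 7 ('c'): continues run of 'c', length=2
  Position 8 ('a'): new char, reset run to 1
  Position 9 ('b'): new char, reset run to 1
Longest run: 'a' with length 2

2


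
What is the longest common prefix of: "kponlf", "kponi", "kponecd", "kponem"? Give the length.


Words: kponlf, kponi, kponecd, kponem
  Position 0: all 'k' => match
  Position 1: all 'p' => match
  Position 2: all 'o' => match
  Position 3: all 'n' => match
  Position 4: ('l', 'i', 'e', 'e') => mismatch, stop
LCP = "kpon" (length 4)

4


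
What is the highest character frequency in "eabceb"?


Input: eabceb
Character counts:
  'a': 1
  'b': 2
  'c': 1
  'e': 2
Maximum frequency: 2

2


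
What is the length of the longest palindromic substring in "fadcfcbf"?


Input: "fadcfcbf"
Checking substrings for palindromes:
  [3:6] "cfc" (len 3) => palindrome
Longest palindromic substring: "cfc" with length 3

3


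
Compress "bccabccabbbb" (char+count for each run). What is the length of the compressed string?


Input: bccabccabbbb
Runs:
  'b' x 1 => "b1"
  'c' x 2 => "c2"
  'a' x 1 => "a1"
  'b' x 1 => "b1"
  'c' x 2 => "c2"
  'a' x 1 => "a1"
  'b' x 4 => "b4"
Compressed: "b1c2a1b1c2a1b4"
Compressed length: 14

14


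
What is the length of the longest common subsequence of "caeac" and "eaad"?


LCS of "caeac" and "eaad"
DP table:
           e    a    a    d
      0    0    0    0    0
  c   0    0    0    0    0
  a   0    0    1    1    1
  e   0    1    1    1    1
  a   0    1    2    2    2
  c   0    1    2    2    2
LCS length = dp[5][4] = 2

2


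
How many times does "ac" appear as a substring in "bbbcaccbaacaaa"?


Searching for "ac" in "bbbcaccbaacaaa"
Scanning each position:
  Position 0: "bb" => no
  Position 1: "bb" => no
  Position 2: "bc" => no
  Position 3: "ca" => no
  Position 4: "ac" => MATCH
  Position 5: "cc" => no
  Position 6: "cb" => no
  Position 7: "ba" => no
  Position 8: "aa" => no
  Position 9: "ac" => MATCH
  Position 10: "ca" => no
  Position 11: "aa" => no
  Position 12: "aa" => no
Total occurrences: 2

2


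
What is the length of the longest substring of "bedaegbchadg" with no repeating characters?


Input: "bedaegbchadg"
Sliding window (track last position of each char):
  Position 0 ('b'): window [0,0] length 1 -- new best
  Position 1 ('e'): window [0,1] length 2 -- new best
  Position 2 ('d'): window [0,2] length 3 -- new best
  Position 3 ('a'): window [0,3] length 4 -- new best
  Position 4 ('e'): repeat (last at 1), move window start to 2
  Position 4 ('e'): window [2,4] length 3
  Position 5 ('g'): window [2,5] length 4
  Position 6 ('b'): window [2,6] length 5 -- new best
  Position 7 ('c'): window [2,7] length 6 -- new best
  Position 8 ('h'): window [2,8] length 7 -- new best
  Position 9 ('a'): repeat (last at 3), move window start to 4
  Position 9 ('a'): window [4,9] length 6
  Position 10 ('d'): window [4,10] length 7
  Position 11 ('g'): repeat (last at 5), move window start to 6
  Position 11 ('g'): window [6,11] length 6
Longest substring with no repeats: "daegbch" with length 7

7


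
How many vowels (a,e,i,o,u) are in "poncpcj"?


Input: poncpcj
Checking each character:
  'p' at position 0: consonant
  'o' at position 1: vowel (running total: 1)
  'n' at position 2: consonant
  'c' at position 3: consonant
  'p' at position 4: consonant
  'c' at position 5: consonant
  'j' at position 6: consonant
Total vowels: 1

1


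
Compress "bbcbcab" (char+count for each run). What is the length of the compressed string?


Input: bbcbcab
Runs:
  'b' x 2 => "b2"
  'c' x 1 => "c1"
  'b' x 1 => "b1"
  'c' x 1 => "c1"
  'a' x 1 => "a1"
  'b' x 1 => "b1"
Compressed: "b2c1b1c1a1b1"
Compressed length: 12

12


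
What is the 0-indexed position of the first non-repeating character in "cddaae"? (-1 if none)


Input: cddaae
Character frequencies:
  'a': 2
  'c': 1
  'd': 2
  'e': 1
Scanning left to right for freq == 1:
  Position 0 ('c'): unique! => answer = 0

0


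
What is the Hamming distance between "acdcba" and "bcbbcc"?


Comparing "acdcba" and "bcbbcc" position by position:
  Position 0: 'a' vs 'b' => differ
  Position 1: 'c' vs 'c' => same
  Position 2: 'd' vs 'b' => differ
  Position 3: 'c' vs 'b' => differ
  Position 4: 'b' vs 'c' => differ
  Position 5: 'a' vs 'c' => differ
Total differences (Hamming distance): 5

5


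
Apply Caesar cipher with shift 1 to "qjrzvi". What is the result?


Caesar cipher: shift "qjrzvi" by 1
  'q' (pos 16) + 1 = pos 17 = 'r'
  'j' (pos 9) + 1 = pos 10 = 'k'
  'r' (pos 17) + 1 = pos 18 = 's'
  'z' (pos 25) + 1 = pos 0 = 'a'
  'v' (pos 21) + 1 = pos 22 = 'w'
  'i' (pos 8) + 1 = pos 9 = 'j'
Result: rksawj

rksawj


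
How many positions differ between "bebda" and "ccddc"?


Comparing "bebda" and "ccddc" position by position:
  Position 0: 'b' vs 'c' => DIFFER
  Position 1: 'e' vs 'c' => DIFFER
  Position 2: 'b' vs 'd' => DIFFER
  Position 3: 'd' vs 'd' => same
  Position 4: 'a' vs 'c' => DIFFER
Positions that differ: 4

4


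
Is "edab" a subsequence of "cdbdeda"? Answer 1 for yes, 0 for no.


Check if "edab" is a subsequence of "cdbdeda"
Greedy scan:
  Position 0 ('c'): no match needed
  Position 1 ('d'): no match needed
  Position 2 ('b'): no match needed
  Position 3 ('d'): no match needed
  Position 4 ('e'): matches sub[0] = 'e'
  Position 5 ('d'): matches sub[1] = 'd'
  Position 6 ('a'): matches sub[2] = 'a'
Only matched 3/4 characters => not a subsequence

0


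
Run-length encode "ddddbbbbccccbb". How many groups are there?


Input: ddddbbbbccccbb
Scanning for consecutive runs:
  Group 1: 'd' x 4 (positions 0-3)
  Group 2: 'b' x 4 (positions 4-7)
  Group 3: 'c' x 4 (positions 8-11)
  Group 4: 'b' x 2 (positions 12-13)
Total groups: 4

4


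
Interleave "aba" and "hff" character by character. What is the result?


Interleaving "aba" and "hff":
  Position 0: 'a' from first, 'h' from second => "ah"
  Position 1: 'b' from first, 'f' from second => "bf"
  Position 2: 'a' from first, 'f' from second => "af"
Result: ahbfaf

ahbfaf


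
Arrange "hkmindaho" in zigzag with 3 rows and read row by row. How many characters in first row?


Zigzag "hkmindaho" into 3 rows:
Placing characters:
  'h' => row 0
  'k' => row 1
  'm' => row 2
  'i' => row 1
  'n' => row 0
  'd' => row 1
  'a' => row 2
  'h' => row 1
  'o' => row 0
Rows:
  Row 0: "hno"
  Row 1: "kidh"
  Row 2: "ma"
First row length: 3

3


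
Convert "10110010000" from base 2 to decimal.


Input: "10110010000" in base 2
Positional expansion:
  Digit '1' (value 1) x 2^10 = 1024
  Digit '0' (value 0) x 2^9 = 0
  Digit '1' (value 1) x 2^8 = 256
  Digit '1' (value 1) x 2^7 = 128
  Digit '0' (value 0) x 2^6 = 0
  Digit '0' (value 0) x 2^5 = 0
  Digit '1' (value 1) x 2^4 = 16
  Digit '0' (value 0) x 2^3 = 0
  Digit '0' (value 0) x 2^2 = 0
  Digit '0' (value 0) x 2^1 = 0
  Digit '0' (value 0) x 2^0 = 0
Sum = 1424

1424


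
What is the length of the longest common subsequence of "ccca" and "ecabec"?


LCS of "ccca" and "ecabec"
DP table:
           e    c    a    b    e    c
      0    0    0    0    0    0    0
  c   0    0    1    1    1    1    1
  c   0    0    1    1    1    1    2
  c   0    0    1    1    1    1    2
  a   0    0    1    2    2    2    2
LCS length = dp[4][6] = 2

2


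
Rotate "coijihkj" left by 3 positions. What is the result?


Input: "coijihkj", rotate left by 3
First 3 characters: "coi"
Remaining characters: "jihkj"
Concatenate remaining + first: "jihkj" + "coi" = "jihkjcoi"

jihkjcoi


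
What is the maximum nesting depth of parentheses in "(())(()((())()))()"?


Input: "(())(()((())()))()"
Tracking depth:
  Position 0 '(': depth becomes 1
  Position 1 '(': depth becomes 2
  Position 2 ')': depth becomes 1
  Position 3 ')': depth becomes 0
  Position 4 '(': depth becomes 1
  Position 5 '(': depth becomes 2
  Position 6 ')': depth becomes 1
  Position 7 '(': depth becomes 2
  Position 8 '(': depth becomes 3
  Position 9 '(': depth becomes 4
  Position 10 ')': depth becomes 3
  Position 11 ')': depth becomes 2
  Position 12 '(': depth becomes 3
  Position 13 ')': depth becomes 2
  Position 14 ')': depth becomes 1
  Position 15 ')': depth becomes 0
  Position 16 '(': depth becomes 1
  Position 17 ')': depth becomes 0
Maximum depth reached: 4

4


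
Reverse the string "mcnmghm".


Input: mcnmghm
Reading characters right to left:
  Position 6: 'm'
  Position 5: 'h'
  Position 4: 'g'
  Position 3: 'm'
  Position 2: 'n'
  Position 1: 'c'
  Position 0: 'm'
Reversed: mhgmncm

mhgmncm


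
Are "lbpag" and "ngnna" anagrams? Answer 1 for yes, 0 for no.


Strings: "lbpag", "ngnna"
Sorted first:  abglp
Sorted second: agnnn
Differ at position 1: 'b' vs 'g' => not anagrams

0


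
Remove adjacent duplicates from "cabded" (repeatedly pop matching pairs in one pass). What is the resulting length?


Input: cabded
Stack-based adjacent duplicate removal:
  Read 'c': push. Stack: c
  Read 'a': push. Stack: ca
  Read 'b': push. Stack: cab
  Read 'd': push. Stack: cabd
  Read 'e': push. Stack: cabde
  Read 'd': push. Stack: cabded
Final stack: "cabded" (length 6)

6


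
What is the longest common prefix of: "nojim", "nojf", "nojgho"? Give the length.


Words: nojim, nojf, nojgho
  Position 0: all 'n' => match
  Position 1: all 'o' => match
  Position 2: all 'j' => match
  Position 3: ('i', 'f', 'g') => mismatch, stop
LCP = "noj" (length 3)

3


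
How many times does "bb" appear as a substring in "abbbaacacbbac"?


Searching for "bb" in "abbbaacacbbac"
Scanning each position:
  Position 0: "ab" => no
  Position 1: "bb" => MATCH
  Position 2: "bb" => MATCH
  Position 3: "ba" => no
  Position 4: "aa" => no
  Position 5: "ac" => no
  Position 6: "ca" => no
  Position 7: "ac" => no
  Position 8: "cb" => no
  Position 9: "bb" => MATCH
  Position 10: "ba" => no
  Position 11: "ac" => no
Total occurrences: 3

3


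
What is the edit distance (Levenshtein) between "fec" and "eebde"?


Computing edit distance: "fec" -> "eebde"
DP table:
           e    e    b    d    e
      0    1    2    3    4    5
  f   1    1    2    3    4    5
  e   2    1    1    2    3    4
  c   3    2    2    2    3    4
Edit distance = dp[3][5] = 4

4


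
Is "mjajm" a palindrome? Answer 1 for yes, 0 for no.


Input: mjajm
Reversed: mjajm
  Compare pos 0 ('m') with pos 4 ('m'): match
  Compare pos 1 ('j') with pos 3 ('j'): match
Result: palindrome

1


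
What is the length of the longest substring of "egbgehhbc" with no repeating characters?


Input: "egbgehhbc"
Sliding window (track last position of each char):
  Position 0 ('e'): window [0,0] length 1 -- new best
  Position 1 ('g'): window [0,1] length 2 -- new best
  Position 2 ('b'): window [0,2] length 3 -- new best
  Position 3 ('g'): repeat (last at 1), move window start to 2
  Position 3 ('g'): window [2,3] length 2
  Position 4 ('e'): window [2,4] length 3
  Position 5 ('h'): window [2,5] length 4 -- new best
  Position 6 ('h'): repeat (last at 5), move window start to 6
  Position 6 ('h'): window [6,6] length 1
  Position 7 ('b'): window [6,7] length 2
  Position 8 ('c'): window [6,8] length 3
Longest substring with no repeats: "bgeh" with length 4

4


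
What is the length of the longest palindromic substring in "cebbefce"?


Input: "cebbefce"
Checking substrings for palindromes:
  [1:5] "ebbe" (len 4) => palindrome
  [2:4] "bb" (len 2) => palindrome
Longest palindromic substring: "ebbe" with length 4

4


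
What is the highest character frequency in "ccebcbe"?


Input: ccebcbe
Character counts:
  'b': 2
  'c': 3
  'e': 2
Maximum frequency: 3

3


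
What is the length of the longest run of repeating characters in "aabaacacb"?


Input: "aabaacacb"
Scanning for longest run:
  Position 1 ('a'): continues run of 'a', length=2
  Position 2 ('b'): new char, reset run to 1
  Position 3 ('a'): new char, reset run to 1
  Position 4 ('a'): continues run of 'a', length=2
  Position 5 ('c'): new char, reset run to 1
  Position 6 ('a'): new char, reset run to 1
  Position 7 ('c'): new char, reset run to 1
  Position 8 ('b'): new char, reset run to 1
Longest run: 'a' with length 2

2


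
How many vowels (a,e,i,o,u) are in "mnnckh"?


Input: mnnckh
Checking each character:
  'm' at position 0: consonant
  'n' at position 1: consonant
  'n' at position 2: consonant
  'c' at position 3: consonant
  'k' at position 4: consonant
  'h' at position 5: consonant
Total vowels: 0

0


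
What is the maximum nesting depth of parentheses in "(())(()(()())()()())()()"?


Input: "(())(()(()())()()())()()"
Tracking depth:
  Position 0 '(': depth becomes 1
  Position 1 '(': depth becomes 2
  Position 2 ')': depth becomes 1
  Position 3 ')': depth becomes 0
  Position 4 '(': depth becomes 1
  Position 5 '(': depth becomes 2
  Position 6 ')': depth becomes 1
  Position 7 '(': depth becomes 2
  Position 8 '(': depth becomes 3
  Position 9 ')': depth becomes 2
  Position 10 '(': depth becomes 3
  Position 11 ')': depth becomes 2
  Position 12 ')': depth becomes 1
  Position 13 '(': depth becomes 2
  Position 14 ')': depth becomes 1
  Position 15 '(': depth becomes 2
  Position 16 ')': depth becomes 1
  Position 17 '(': depth becomes 2
  Position 18 ')': depth becomes 1
  Position 19 ')': depth becomes 0
  Position 20 '(': depth becomes 1
  Position 21 ')': depth becomes 0
  Position 22 '(': depth becomes 1
  Position 23 ')': depth becomes 0
Maximum depth reached: 3

3


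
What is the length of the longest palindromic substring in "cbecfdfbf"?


Input: "cbecfdfbf"
Checking substrings for palindromes:
  [4:7] "fdf" (len 3) => palindrome
  [6:9] "fbf" (len 3) => palindrome
Longest palindromic substring: "fdf" with length 3

3


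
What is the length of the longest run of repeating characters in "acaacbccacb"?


Input: "acaacbccacb"
Scanning for longest run:
  Position 1 ('c'): new char, reset run to 1
  Position 2 ('a'): new char, reset run to 1
  Position 3 ('a'): continues run of 'a', length=2
  Position 4 ('c'): new char, reset run to 1
  Position 5 ('b'): new char, reset run to 1
  Position 6 ('c'): new char, reset run to 1
  Position 7 ('c'): continues run of 'c', length=2
  Position 8 ('a'): new char, reset run to 1
  Position 9 ('c'): new char, reset run to 1
  Position 10 ('b'): new char, reset run to 1
Longest run: 'a' with length 2

2


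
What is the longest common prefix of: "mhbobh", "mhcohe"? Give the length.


Words: mhbobh, mhcohe
  Position 0: all 'm' => match
  Position 1: all 'h' => match
  Position 2: ('b', 'c') => mismatch, stop
LCP = "mh" (length 2)

2


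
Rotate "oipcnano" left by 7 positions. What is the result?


Input: "oipcnano", rotate left by 7
First 7 characters: "oipcnan"
Remaining characters: "o"
Concatenate remaining + first: "o" + "oipcnan" = "ooipcnan"

ooipcnan


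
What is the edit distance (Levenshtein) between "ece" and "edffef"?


Computing edit distance: "ece" -> "edffef"
DP table:
           e    d    f    f    e    f
      0    1    2    3    4    5    6
  e   1    0    1    2    3    4    5
  c   2    1    1    2    3    4    5
  e   3    2    2    2    3    3    4
Edit distance = dp[3][6] = 4

4


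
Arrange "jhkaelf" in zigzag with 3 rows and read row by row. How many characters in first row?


Zigzag "jhkaelf" into 3 rows:
Placing characters:
  'j' => row 0
  'h' => row 1
  'k' => row 2
  'a' => row 1
  'e' => row 0
  'l' => row 1
  'f' => row 2
Rows:
  Row 0: "je"
  Row 1: "hal"
  Row 2: "kf"
First row length: 2

2


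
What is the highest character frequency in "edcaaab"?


Input: edcaaab
Character counts:
  'a': 3
  'b': 1
  'c': 1
  'd': 1
  'e': 1
Maximum frequency: 3

3


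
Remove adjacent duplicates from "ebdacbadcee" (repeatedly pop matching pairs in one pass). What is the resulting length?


Input: ebdacbadcee
Stack-based adjacent duplicate removal:
  Read 'e': push. Stack: e
  Read 'b': push. Stack: eb
  Read 'd': push. Stack: ebd
  Read 'a': push. Stack: ebda
  Read 'c': push. Stack: ebdac
  Read 'b': push. Stack: ebdacb
  Read 'a': push. Stack: ebdacba
  Read 'd': push. Stack: ebdacbad
  Read 'c': push. Stack: ebdacbadc
  Read 'e': push. Stack: ebdacbadce
  Read 'e': matches stack top 'e' => pop. Stack: ebdacbadc
Final stack: "ebdacbadc" (length 9)

9


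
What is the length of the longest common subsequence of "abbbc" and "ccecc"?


LCS of "abbbc" and "ccecc"
DP table:
           c    c    e    c    c
      0    0    0    0    0    0
  a   0    0    0    0    0    0
  b   0    0    0    0    0    0
  b   0    0    0    0    0    0
  b   0    0    0    0    0    0
  c   0    1    1    1    1    1
LCS length = dp[5][5] = 1

1


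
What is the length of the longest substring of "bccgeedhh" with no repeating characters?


Input: "bccgeedhh"
Sliding window (track last position of each char):
  Position 0 ('b'): window [0,0] length 1 -- new best
  Position 1 ('c'): window [0,1] length 2 -- new best
  Position 2 ('c'): repeat (last at 1), move window start to 2
  Position 2 ('c'): window [2,2] length 1
  Position 3 ('g'): window [2,3] length 2
  Position 4 ('e'): window [2,4] length 3 -- new best
  Position 5 ('e'): repeat (last at 4), move window start to 5
  Position 5 ('e'): window [5,5] length 1
  Position 6 ('d'): window [5,6] length 2
  Position 7 ('h'): window [5,7] length 3
  Position 8 ('h'): repeat (last at 7), move window start to 8
  Position 8 ('h'): window [8,8] length 1
Longest substring with no repeats: "cge" with length 3

3


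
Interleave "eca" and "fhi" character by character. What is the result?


Interleaving "eca" and "fhi":
  Position 0: 'e' from first, 'f' from second => "ef"
  Position 1: 'c' from first, 'h' from second => "ch"
  Position 2: 'a' from first, 'i' from second => "ai"
Result: efchai

efchai


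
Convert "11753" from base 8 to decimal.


Input: "11753" in base 8
Positional expansion:
  Digit '1' (value 1) x 8^4 = 4096
  Digit '1' (value 1) x 8^3 = 512
  Digit '7' (value 7) x 8^2 = 448
  Digit '5' (value 5) x 8^1 = 40
  Digit '3' (value 3) x 8^0 = 3
Sum = 5099

5099


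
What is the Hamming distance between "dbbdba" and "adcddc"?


Comparing "dbbdba" and "adcddc" position by position:
  Position 0: 'd' vs 'a' => differ
  Position 1: 'b' vs 'd' => differ
  Position 2: 'b' vs 'c' => differ
  Position 3: 'd' vs 'd' => same
  Position 4: 'b' vs 'd' => differ
  Position 5: 'a' vs 'c' => differ
Total differences (Hamming distance): 5

5


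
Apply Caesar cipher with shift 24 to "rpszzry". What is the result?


Caesar cipher: shift "rpszzry" by 24
  'r' (pos 17) + 24 = pos 15 = 'p'
  'p' (pos 15) + 24 = pos 13 = 'n'
  's' (pos 18) + 24 = pos 16 = 'q'
  'z' (pos 25) + 24 = pos 23 = 'x'
  'z' (pos 25) + 24 = pos 23 = 'x'
  'r' (pos 17) + 24 = pos 15 = 'p'
  'y' (pos 24) + 24 = pos 22 = 'w'
Result: pnqxxpw

pnqxxpw


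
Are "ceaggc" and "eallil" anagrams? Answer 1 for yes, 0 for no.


Strings: "ceaggc", "eallil"
Sorted first:  accegg
Sorted second: aeilll
Differ at position 1: 'c' vs 'e' => not anagrams

0


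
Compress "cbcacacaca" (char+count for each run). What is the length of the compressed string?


Input: cbcacacaca
Runs:
  'c' x 1 => "c1"
  'b' x 1 => "b1"
  'c' x 1 => "c1"
  'a' x 1 => "a1"
  'c' x 1 => "c1"
  'a' x 1 => "a1"
  'c' x 1 => "c1"
  'a' x 1 => "a1"
  'c' x 1 => "c1"
  'a' x 1 => "a1"
Compressed: "c1b1c1a1c1a1c1a1c1a1"
Compressed length: 20

20


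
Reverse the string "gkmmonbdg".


Input: gkmmonbdg
Reading characters right to left:
  Position 8: 'g'
  Position 7: 'd'
  Position 6: 'b'
  Position 5: 'n'
  Position 4: 'o'
  Position 3: 'm'
  Position 2: 'm'
  Position 1: 'k'
  Position 0: 'g'
Reversed: gdbnommkg

gdbnommkg


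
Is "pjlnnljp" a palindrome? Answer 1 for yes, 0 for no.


Input: pjlnnljp
Reversed: pjlnnljp
  Compare pos 0 ('p') with pos 7 ('p'): match
  Compare pos 1 ('j') with pos 6 ('j'): match
  Compare pos 2 ('l') with pos 5 ('l'): match
  Compare pos 3 ('n') with pos 4 ('n'): match
Result: palindrome

1


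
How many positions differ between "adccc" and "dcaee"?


Comparing "adccc" and "dcaee" position by position:
  Position 0: 'a' vs 'd' => DIFFER
  Position 1: 'd' vs 'c' => DIFFER
  Position 2: 'c' vs 'a' => DIFFER
  Position 3: 'c' vs 'e' => DIFFER
  Position 4: 'c' vs 'e' => DIFFER
Positions that differ: 5

5


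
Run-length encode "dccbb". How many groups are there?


Input: dccbb
Scanning for consecutive runs:
  Group 1: 'd' x 1 (positions 0-0)
  Group 2: 'c' x 2 (positions 1-2)
  Group 3: 'b' x 2 (positions 3-4)
Total groups: 3

3


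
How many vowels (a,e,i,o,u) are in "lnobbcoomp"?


Input: lnobbcoomp
Checking each character:
  'l' at position 0: consonant
  'n' at position 1: consonant
  'o' at position 2: vowel (running total: 1)
  'b' at position 3: consonant
  'b' at position 4: consonant
  'c' at position 5: consonant
  'o' at position 6: vowel (running total: 2)
  'o' at position 7: vowel (running total: 3)
  'm' at position 8: consonant
  'p' at position 9: consonant
Total vowels: 3

3


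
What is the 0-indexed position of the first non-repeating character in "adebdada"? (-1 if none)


Input: adebdada
Character frequencies:
  'a': 3
  'b': 1
  'd': 3
  'e': 1
Scanning left to right for freq == 1:
  Position 0 ('a'): freq=3, skip
  Position 1 ('d'): freq=3, skip
  Position 2 ('e'): unique! => answer = 2

2


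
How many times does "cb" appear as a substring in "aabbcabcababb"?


Searching for "cb" in "aabbcabcababb"
Scanning each position:
  Position 0: "aa" => no
  Position 1: "ab" => no
  Position 2: "bb" => no
  Position 3: "bc" => no
  Position 4: "ca" => no
  Position 5: "ab" => no
  Position 6: "bc" => no
  Position 7: "ca" => no
  Position 8: "ab" => no
  Position 9: "ba" => no
  Position 10: "ab" => no
  Position 11: "bb" => no
Total occurrences: 0

0


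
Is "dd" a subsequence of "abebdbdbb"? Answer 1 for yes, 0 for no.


Check if "dd" is a subsequence of "abebdbdbb"
Greedy scan:
  Position 0 ('a'): no match needed
  Position 1 ('b'): no match needed
  Position 2 ('e'): no match needed
  Position 3 ('b'): no match needed
  Position 4 ('d'): matches sub[0] = 'd'
  Position 5 ('b'): no match needed
  Position 6 ('d'): matches sub[1] = 'd'
  Position 7 ('b'): no match needed
  Position 8 ('b'): no match needed
All 2 characters matched => is a subsequence

1


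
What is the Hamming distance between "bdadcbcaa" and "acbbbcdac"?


Comparing "bdadcbcaa" and "acbbbcdac" position by position:
  Position 0: 'b' vs 'a' => differ
  Position 1: 'd' vs 'c' => differ
  Position 2: 'a' vs 'b' => differ
  Position 3: 'd' vs 'b' => differ
  Position 4: 'c' vs 'b' => differ
  Position 5: 'b' vs 'c' => differ
  Position 6: 'c' vs 'd' => differ
  Position 7: 'a' vs 'a' => same
  Position 8: 'a' vs 'c' => differ
Total differences (Hamming distance): 8

8


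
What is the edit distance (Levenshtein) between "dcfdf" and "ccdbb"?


Computing edit distance: "dcfdf" -> "ccdbb"
DP table:
           c    c    d    b    b
      0    1    2    3    4    5
  d   1    1    2    2    3    4
  c   2    1    1    2    3    4
  f   3    2    2    2    3    4
  d   4    3    3    2    3    4
  f   5    4    4    3    3    4
Edit distance = dp[5][5] = 4

4


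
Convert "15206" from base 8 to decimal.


Input: "15206" in base 8
Positional expansion:
  Digit '1' (value 1) x 8^4 = 4096
  Digit '5' (value 5) x 8^3 = 2560
  Digit '2' (value 2) x 8^2 = 128
  Digit '0' (value 0) x 8^1 = 0
  Digit '6' (value 6) x 8^0 = 6
Sum = 6790

6790


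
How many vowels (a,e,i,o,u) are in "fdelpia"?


Input: fdelpia
Checking each character:
  'f' at position 0: consonant
  'd' at position 1: consonant
  'e' at position 2: vowel (running total: 1)
  'l' at position 3: consonant
  'p' at position 4: consonant
  'i' at position 5: vowel (running total: 2)
  'a' at position 6: vowel (running total: 3)
Total vowels: 3

3


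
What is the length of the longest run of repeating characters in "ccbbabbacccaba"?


Input: "ccbbabbacccaba"
Scanning for longest run:
  Position 1 ('c'): continues run of 'c', length=2
  Position 2 ('b'): new char, reset run to 1
  Position 3 ('b'): continues run of 'b', length=2
  Position 4 ('a'): new char, reset run to 1
  Position 5 ('b'): new char, reset run to 1
  Position 6 ('b'): continues run of 'b', length=2
  Position 7 ('a'): new char, reset run to 1
  Position 8 ('c'): new char, reset run to 1
  Position 9 ('c'): continues run of 'c', length=2
  Position 10 ('c'): continues run of 'c', length=3
  Position 11 ('a'): new char, reset run to 1
  Position 12 ('b'): new char, reset run to 1
  Position 13 ('a'): new char, reset run to 1
Longest run: 'c' with length 3

3


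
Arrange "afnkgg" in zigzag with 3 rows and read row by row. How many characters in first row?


Zigzag "afnkgg" into 3 rows:
Placing characters:
  'a' => row 0
  'f' => row 1
  'n' => row 2
  'k' => row 1
  'g' => row 0
  'g' => row 1
Rows:
  Row 0: "ag"
  Row 1: "fkg"
  Row 2: "n"
First row length: 2

2


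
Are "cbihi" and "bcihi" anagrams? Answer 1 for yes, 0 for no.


Strings: "cbihi", "bcihi"
Sorted first:  bchii
Sorted second: bchii
Sorted forms match => anagrams

1


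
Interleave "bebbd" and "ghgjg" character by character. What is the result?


Interleaving "bebbd" and "ghgjg":
  Position 0: 'b' from first, 'g' from second => "bg"
  Position 1: 'e' from first, 'h' from second => "eh"
  Position 2: 'b' from first, 'g' from second => "bg"
  Position 3: 'b' from first, 'j' from second => "bj"
  Position 4: 'd' from first, 'g' from second => "dg"
Result: bgehbgbjdg

bgehbgbjdg


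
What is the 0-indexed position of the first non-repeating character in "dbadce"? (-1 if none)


Input: dbadce
Character frequencies:
  'a': 1
  'b': 1
  'c': 1
  'd': 2
  'e': 1
Scanning left to right for freq == 1:
  Position 0 ('d'): freq=2, skip
  Position 1 ('b'): unique! => answer = 1

1


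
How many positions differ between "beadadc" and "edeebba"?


Comparing "beadadc" and "edeebba" position by position:
  Position 0: 'b' vs 'e' => DIFFER
  Position 1: 'e' vs 'd' => DIFFER
  Position 2: 'a' vs 'e' => DIFFER
  Position 3: 'd' vs 'e' => DIFFER
  Position 4: 'a' vs 'b' => DIFFER
  Position 5: 'd' vs 'b' => DIFFER
  Position 6: 'c' vs 'a' => DIFFER
Positions that differ: 7

7


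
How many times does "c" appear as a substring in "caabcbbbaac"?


Searching for "c" in "caabcbbbaac"
Scanning each position:
  Position 0: "c" => MATCH
  Position 1: "a" => no
  Position 2: "a" => no
  Position 3: "b" => no
  Position 4: "c" => MATCH
  Position 5: "b" => no
  Position 6: "b" => no
  Position 7: "b" => no
  Position 8: "a" => no
  Position 9: "a" => no
  Position 10: "c" => MATCH
Total occurrences: 3

3


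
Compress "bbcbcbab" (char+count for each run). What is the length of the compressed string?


Input: bbcbcbab
Runs:
  'b' x 2 => "b2"
  'c' x 1 => "c1"
  'b' x 1 => "b1"
  'c' x 1 => "c1"
  'b' x 1 => "b1"
  'a' x 1 => "a1"
  'b' x 1 => "b1"
Compressed: "b2c1b1c1b1a1b1"
Compressed length: 14

14


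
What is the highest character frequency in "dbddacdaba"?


Input: dbddacdaba
Character counts:
  'a': 3
  'b': 2
  'c': 1
  'd': 4
Maximum frequency: 4

4


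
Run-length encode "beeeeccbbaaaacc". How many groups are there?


Input: beeeeccbbaaaacc
Scanning for consecutive runs:
  Group 1: 'b' x 1 (positions 0-0)
  Group 2: 'e' x 4 (positions 1-4)
  Group 3: 'c' x 2 (positions 5-6)
  Group 4: 'b' x 2 (positions 7-8)
  Group 5: 'a' x 4 (positions 9-12)
  Group 6: 'c' x 2 (positions 13-14)
Total groups: 6

6


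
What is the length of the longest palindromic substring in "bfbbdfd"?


Input: "bfbbdfd"
Checking substrings for palindromes:
  [0:3] "bfb" (len 3) => palindrome
  [4:7] "dfd" (len 3) => palindrome
  [2:4] "bb" (len 2) => palindrome
Longest palindromic substring: "bfb" with length 3

3


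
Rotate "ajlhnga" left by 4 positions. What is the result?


Input: "ajlhnga", rotate left by 4
First 4 characters: "ajlh"
Remaining characters: "nga"
Concatenate remaining + first: "nga" + "ajlh" = "ngaajlh"

ngaajlh


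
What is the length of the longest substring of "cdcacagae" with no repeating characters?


Input: "cdcacagae"
Sliding window (track last position of each char):
  Position 0 ('c'): window [0,0] length 1 -- new best
  Position 1 ('d'): window [0,1] length 2 -- new best
  Position 2 ('c'): repeat (last at 0), move window start to 1
  Position 2 ('c'): window [1,2] length 2
  Position 3 ('a'): window [1,3] length 3 -- new best
  Position 4 ('c'): repeat (last at 2), move window start to 3
  Position 4 ('c'): window [3,4] length 2
  Position 5 ('a'): repeat (last at 3), move window start to 4
  Position 5 ('a'): window [4,5] length 2
  Position 6 ('g'): window [4,6] length 3
  Position 7 ('a'): repeat (last at 5), move window start to 6
  Position 7 ('a'): window [6,7] length 2
  Position 8 ('e'): window [6,8] length 3
Longest substring with no repeats: "dca" with length 3

3


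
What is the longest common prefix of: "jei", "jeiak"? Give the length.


Words: jei, jeiak
  Position 0: all 'j' => match
  Position 1: all 'e' => match
  Position 2: all 'i' => match
LCP = "jei" (length 3)

3


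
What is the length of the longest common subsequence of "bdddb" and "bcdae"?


LCS of "bdddb" and "bcdae"
DP table:
           b    c    d    a    e
      0    0    0    0    0    0
  b   0    1    1    1    1    1
  d   0    1    1    2    2    2
  d   0    1    1    2    2    2
  d   0    1    1    2    2    2
  b   0    1    1    2    2    2
LCS length = dp[5][5] = 2

2


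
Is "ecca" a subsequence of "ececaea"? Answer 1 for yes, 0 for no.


Check if "ecca" is a subsequence of "ececaea"
Greedy scan:
  Position 0 ('e'): matches sub[0] = 'e'
  Position 1 ('c'): matches sub[1] = 'c'
  Position 2 ('e'): no match needed
  Position 3 ('c'): matches sub[2] = 'c'
  Position 4 ('a'): matches sub[3] = 'a'
  Position 5 ('e'): no match needed
  Position 6 ('a'): no match needed
All 4 characters matched => is a subsequence

1


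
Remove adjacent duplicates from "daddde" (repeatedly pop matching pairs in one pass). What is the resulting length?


Input: daddde
Stack-based adjacent duplicate removal:
  Read 'd': push. Stack: d
  Read 'a': push. Stack: da
  Read 'd': push. Stack: dad
  Read 'd': matches stack top 'd' => pop. Stack: da
  Read 'd': push. Stack: dad
  Read 'e': push. Stack: dade
Final stack: "dade" (length 4)

4


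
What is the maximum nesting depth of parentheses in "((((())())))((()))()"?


Input: "((((())())))((()))()"
Tracking depth:
  Position 0 '(': depth becomes 1
  Position 1 '(': depth becomes 2
  Position 2 '(': depth becomes 3
  Position 3 '(': depth becomes 4
  Position 4 '(': depth becomes 5
  Position 5 ')': depth becomes 4
  Position 6 ')': depth becomes 3
  Position 7 '(': depth becomes 4
  Position 8 ')': depth becomes 3
  Position 9 ')': depth becomes 2
  Position 10 ')': depth becomes 1
  Position 11 ')': depth becomes 0
  Position 12 '(': depth becomes 1
  Position 13 '(': depth becomes 2
  Position 14 '(': depth becomes 3
  Position 15 ')': depth becomes 2
  Position 16 ')': depth becomes 1
  Position 17 ')': depth becomes 0
  Position 18 '(': depth becomes 1
  Position 19 ')': depth becomes 0
Maximum depth reached: 5

5


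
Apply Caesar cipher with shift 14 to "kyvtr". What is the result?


Caesar cipher: shift "kyvtr" by 14
  'k' (pos 10) + 14 = pos 24 = 'y'
  'y' (pos 24) + 14 = pos 12 = 'm'
  'v' (pos 21) + 14 = pos 9 = 'j'
  't' (pos 19) + 14 = pos 7 = 'h'
  'r' (pos 17) + 14 = pos 5 = 'f'
Result: ymjhf

ymjhf


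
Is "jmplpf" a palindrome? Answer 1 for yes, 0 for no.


Input: jmplpf
Reversed: fplpmj
  Compare pos 0 ('j') with pos 5 ('f'): MISMATCH
  Compare pos 1 ('m') with pos 4 ('p'): MISMATCH
  Compare pos 2 ('p') with pos 3 ('l'): MISMATCH
Result: not a palindrome

0


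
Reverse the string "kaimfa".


Input: kaimfa
Reading characters right to left:
  Position 5: 'a'
  Position 4: 'f'
  Position 3: 'm'
  Position 2: 'i'
  Position 1: 'a'
  Position 0: 'k'
Reversed: afmiak

afmiak


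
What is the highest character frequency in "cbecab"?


Input: cbecab
Character counts:
  'a': 1
  'b': 2
  'c': 2
  'e': 1
Maximum frequency: 2

2


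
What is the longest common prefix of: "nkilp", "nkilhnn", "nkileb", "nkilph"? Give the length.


Words: nkilp, nkilhnn, nkileb, nkilph
  Position 0: all 'n' => match
  Position 1: all 'k' => match
  Position 2: all 'i' => match
  Position 3: all 'l' => match
  Position 4: ('p', 'h', 'e', 'p') => mismatch, stop
LCP = "nkil" (length 4)

4


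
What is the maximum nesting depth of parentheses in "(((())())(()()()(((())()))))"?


Input: "(((())())(()()()(((())()))))"
Tracking depth:
  Position 0 '(': depth becomes 1
  Position 1 '(': depth becomes 2
  Position 2 '(': depth becomes 3
  Position 3 '(': depth becomes 4
  Position 4 ')': depth becomes 3
  Position 5 ')': depth becomes 2
  Position 6 '(': depth becomes 3
  Position 7 ')': depth becomes 2
  Position 8 ')': depth becomes 1
  Position 9 '(': depth becomes 2
  Position 10 '(': depth becomes 3
  Position 11 ')': depth becomes 2
  Position 12 '(': depth becomes 3
  Position 13 ')': depth becomes 2
  Position 14 '(': depth becomes 3
  Position 15 ')': depth becomes 2
  Position 16 '(': depth becomes 3
  Position 17 '(': depth becomes 4
  Position 18 '(': depth becomes 5
  Position 19 '(': depth becomes 6
  Position 20 ')': depth becomes 5
  Position 21 ')': depth becomes 4
  Position 22 '(': depth becomes 5
  Position 23 ')': depth becomes 4
  Position 24 ')': depth becomes 3
  Position 25 ')': depth becomes 2
  Position 26 ')': depth becomes 1
  Position 27 ')': depth becomes 0
Maximum depth reached: 6

6


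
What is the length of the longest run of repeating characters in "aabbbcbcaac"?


Input: "aabbbcbcaac"
Scanning for longest run:
  Position 1 ('a'): continues run of 'a', length=2
  Position 2 ('b'): new char, reset run to 1
  Position 3 ('b'): continues run of 'b', length=2
  Position 4 ('b'): continues run of 'b', length=3
  Position 5 ('c'): new char, reset run to 1
  Position 6 ('b'): new char, reset run to 1
  Position 7 ('c'): new char, reset run to 1
  Position 8 ('a'): new char, reset run to 1
  Position 9 ('a'): continues run of 'a', length=2
  Position 10 ('c'): new char, reset run to 1
Longest run: 'b' with length 3

3


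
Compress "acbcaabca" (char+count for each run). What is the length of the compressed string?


Input: acbcaabca
Runs:
  'a' x 1 => "a1"
  'c' x 1 => "c1"
  'b' x 1 => "b1"
  'c' x 1 => "c1"
  'a' x 2 => "a2"
  'b' x 1 => "b1"
  'c' x 1 => "c1"
  'a' x 1 => "a1"
Compressed: "a1c1b1c1a2b1c1a1"
Compressed length: 16

16


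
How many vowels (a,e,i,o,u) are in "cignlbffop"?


Input: cignlbffop
Checking each character:
  'c' at position 0: consonant
  'i' at position 1: vowel (running total: 1)
  'g' at position 2: consonant
  'n' at position 3: consonant
  'l' at position 4: consonant
  'b' at position 5: consonant
  'f' at position 6: consonant
  'f' at position 7: consonant
  'o' at position 8: vowel (running total: 2)
  'p' at position 9: consonant
Total vowels: 2

2


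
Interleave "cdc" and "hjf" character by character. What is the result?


Interleaving "cdc" and "hjf":
  Position 0: 'c' from first, 'h' from second => "ch"
  Position 1: 'd' from first, 'j' from second => "dj"
  Position 2: 'c' from first, 'f' from second => "cf"
Result: chdjcf

chdjcf


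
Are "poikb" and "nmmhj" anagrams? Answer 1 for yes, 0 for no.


Strings: "poikb", "nmmhj"
Sorted first:  bikop
Sorted second: hjmmn
Differ at position 0: 'b' vs 'h' => not anagrams

0


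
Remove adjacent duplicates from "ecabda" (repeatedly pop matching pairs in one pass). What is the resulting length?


Input: ecabda
Stack-based adjacent duplicate removal:
  Read 'e': push. Stack: e
  Read 'c': push. Stack: ec
  Read 'a': push. Stack: eca
  Read 'b': push. Stack: ecab
  Read 'd': push. Stack: ecabd
  Read 'a': push. Stack: ecabda
Final stack: "ecabda" (length 6)

6


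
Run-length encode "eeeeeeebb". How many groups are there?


Input: eeeeeeebb
Scanning for consecutive runs:
  Group 1: 'e' x 7 (positions 0-6)
  Group 2: 'b' x 2 (positions 7-8)
Total groups: 2

2


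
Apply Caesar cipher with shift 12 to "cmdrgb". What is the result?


Caesar cipher: shift "cmdrgb" by 12
  'c' (pos 2) + 12 = pos 14 = 'o'
  'm' (pos 12) + 12 = pos 24 = 'y'
  'd' (pos 3) + 12 = pos 15 = 'p'
  'r' (pos 17) + 12 = pos 3 = 'd'
  'g' (pos 6) + 12 = pos 18 = 's'
  'b' (pos 1) + 12 = pos 13 = 'n'
Result: oypdsn

oypdsn
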